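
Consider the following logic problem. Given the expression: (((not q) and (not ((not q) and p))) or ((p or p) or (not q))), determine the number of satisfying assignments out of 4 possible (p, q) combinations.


Check all 4 assignments:
p=0, q=0: 1
p=0, q=1: 0
p=1, q=0: 1
p=1, q=1: 1
Count of True = 3

3


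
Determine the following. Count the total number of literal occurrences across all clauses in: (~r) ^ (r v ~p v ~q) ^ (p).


Counting literals in each clause:
Clause 1: 1 literal(s)
Clause 2: 3 literal(s)
Clause 3: 1 literal(s)
Total = 5

5


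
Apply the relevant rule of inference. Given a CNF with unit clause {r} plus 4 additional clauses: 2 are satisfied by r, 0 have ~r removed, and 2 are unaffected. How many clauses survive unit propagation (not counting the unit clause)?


Satisfied (removed): 2
Shortened (remain): 0
Unchanged (remain): 2
Remaining = 0 + 2 = 2

2


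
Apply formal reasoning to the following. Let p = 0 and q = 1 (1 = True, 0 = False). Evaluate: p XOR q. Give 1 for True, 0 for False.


p = 0, q = 1
Operation: p XOR q
Evaluate: 0 XOR 1 = 1

1


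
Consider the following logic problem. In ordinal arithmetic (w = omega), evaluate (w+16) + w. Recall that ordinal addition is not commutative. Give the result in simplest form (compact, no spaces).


Compute (w+16) + w.
Ordinal + is associative but NOT commutative; for finite n>0, n + w = w but w + n stays w+n.
(w+16) + w = w + (16+w) = w + w = w*2 (the finite tail 16 is absorbed by the right w).
Result = w*2

w*2


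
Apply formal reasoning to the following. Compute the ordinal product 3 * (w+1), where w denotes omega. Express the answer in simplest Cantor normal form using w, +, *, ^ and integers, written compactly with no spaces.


Compute 3 * (w+1).
Ordinal * is associative and left-distributive over +, but NOT commutative; for finite n>1, n*w = w but w*n stays w*n.
By left-distributivity: 3 * (w+1) = 3*w + 3*1 = w + 3 = w+3.
Result = w+3

w+3


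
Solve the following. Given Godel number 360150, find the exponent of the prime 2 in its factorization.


Factorize 360150 by dividing by 2 repeatedly.
Division steps: 2 divides 360150 exactly 1 time(s).
Exponent of 2 = 1

1


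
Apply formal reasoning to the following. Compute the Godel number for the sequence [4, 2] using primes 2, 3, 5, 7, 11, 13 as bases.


Encode each element as an exponent of the corresponding prime:
  2^4 = 16
  3^2 = 9
Product = 16 * 9 = 144

144


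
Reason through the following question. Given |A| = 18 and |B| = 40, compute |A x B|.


The Cartesian product A x B contains all ordered pairs (a, b).
|A x B| = |A| * |B| = 18 * 40 = 720

720


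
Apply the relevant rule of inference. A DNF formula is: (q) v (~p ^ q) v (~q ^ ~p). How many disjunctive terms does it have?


A DNF formula is a disjunction of terms (conjunctions).
Terms are separated by v.
Counting the disjuncts: 3 terms.

3


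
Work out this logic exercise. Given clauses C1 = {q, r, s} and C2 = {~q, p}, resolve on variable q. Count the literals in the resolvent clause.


Remove q from C1 and ~q from C2.
C1 remainder: {r, s}
C2 remainder: {p}
Union (resolvent): {p, r, s}
Resolvent has 3 literal(s).

3


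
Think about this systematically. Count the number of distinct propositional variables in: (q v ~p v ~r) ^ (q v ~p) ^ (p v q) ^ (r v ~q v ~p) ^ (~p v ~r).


Identify each variable that appears in the formula.
Variables found: p, q, r
Count = 3

3


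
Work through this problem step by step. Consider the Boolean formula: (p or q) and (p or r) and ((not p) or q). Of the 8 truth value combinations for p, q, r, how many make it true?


Evaluate all 8 assignments for p, q, r:
p=0, q=0, r=0: 0
p=0, q=0, r=1: 0
p=0, q=1, r=0: 0
p=0, q=1, r=1: 1
p=1, q=0, r=0: 0
p=1, q=0, r=1: 0
p=1, q=1, r=0: 1
p=1, q=1, r=1: 1
Satisfying count = 3

3


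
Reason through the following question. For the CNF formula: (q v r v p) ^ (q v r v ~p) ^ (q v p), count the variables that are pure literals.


Check each variable for pure literal status:
p: mixed (not pure)
q: pure positive
r: pure positive
Pure literal count = 2

2


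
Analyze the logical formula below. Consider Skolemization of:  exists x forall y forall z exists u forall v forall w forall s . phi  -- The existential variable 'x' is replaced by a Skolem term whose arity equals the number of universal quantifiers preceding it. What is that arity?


Quantifier prefix: exists x forall y forall z exists u forall v forall w forall s
'x' is existentially quantified at position 1.
No universal quantifiers precede it.
Skolem function arity = 0 (a Skolem constant)

0


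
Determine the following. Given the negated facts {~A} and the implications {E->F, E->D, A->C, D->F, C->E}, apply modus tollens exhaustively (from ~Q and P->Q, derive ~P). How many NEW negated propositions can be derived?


Initial negated facts: {~A}
Apply modus tollens to closure:
  (no implication fires)
Final negated: {~A}
New negations: {(none)}
Count = 0

0


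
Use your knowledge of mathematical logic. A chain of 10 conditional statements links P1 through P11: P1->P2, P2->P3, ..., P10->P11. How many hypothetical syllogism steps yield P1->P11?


With 10 implications in a chain connecting 11 propositions:
P1->P2, P2->P3, ..., P10->P11
Steps needed = (number of implications) - 1 = 10 - 1 = 9

9


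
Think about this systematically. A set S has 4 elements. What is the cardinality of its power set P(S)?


The power set of a set with n elements has 2^n elements.
|P(S)| = 2^4 = 16

16


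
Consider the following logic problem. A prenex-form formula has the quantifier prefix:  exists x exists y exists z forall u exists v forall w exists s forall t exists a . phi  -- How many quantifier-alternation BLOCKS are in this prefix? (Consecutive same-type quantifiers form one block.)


Quantifier-type sequence: E E E A E A E A E  (A=forall, E=exists)
Group into maximal same-type runs:
  Ex3 | Ax1 | Ex1 | Ax1 | Ex1 | Ax1 | Ex1
Number of blocks = 7

7


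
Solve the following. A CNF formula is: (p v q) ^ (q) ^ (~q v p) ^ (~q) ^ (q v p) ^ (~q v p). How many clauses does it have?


A CNF formula is a conjunction of clauses.
Clauses are separated by ^.
Counting the conjuncts: 6 clauses.

6


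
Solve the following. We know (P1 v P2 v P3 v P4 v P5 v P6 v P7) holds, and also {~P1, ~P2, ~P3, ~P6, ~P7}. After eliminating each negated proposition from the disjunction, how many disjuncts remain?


Original disjuncts (7): P1, P2, P3, P4, P5, P6, P7
Negated (eliminate): ~P1, ~P2, ~P3, ~P6, ~P7
Remaining disjuncts: P4, P5
Count = 7 - 5 = 2

2


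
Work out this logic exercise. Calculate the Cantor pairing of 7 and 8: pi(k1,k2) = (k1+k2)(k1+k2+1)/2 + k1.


k1 + k2 = 15
(k1+k2)(k1+k2+1)/2 = 15 * 16 / 2 = 120
pi = 120 + 7 = 127

127


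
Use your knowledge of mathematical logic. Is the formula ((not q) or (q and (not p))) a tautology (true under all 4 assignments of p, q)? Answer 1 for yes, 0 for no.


Check all 4 assignments:
p=0, q=0: 1
p=0, q=1: 1
p=1, q=0: 1
p=1, q=1: 0
Satisfying count = 3/4.
Tautology iff count = 4: no.

0


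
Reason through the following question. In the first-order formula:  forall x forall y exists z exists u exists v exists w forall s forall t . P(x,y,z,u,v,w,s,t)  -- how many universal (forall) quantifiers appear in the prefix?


Quantifier prefix: forall x forall y exists z exists u exists v exists w forall s forall t
Mark each quantifier type:
  U U E E E E U U
Universal count = 4, Existential count = 4
Asked for universal (forall) quantifiers: 4

4


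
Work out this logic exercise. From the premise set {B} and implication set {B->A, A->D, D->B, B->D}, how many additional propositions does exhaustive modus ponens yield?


Initial facts: {B}
Apply modus ponens to closure:
  B and B->A  =>  A
  A and A->D  =>  D
Final known: {A, B, D}
New propositions: {A, D}
Count = 2

2


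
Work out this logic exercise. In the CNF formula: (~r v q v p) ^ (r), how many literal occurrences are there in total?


Counting literals in each clause:
Clause 1: 3 literal(s)
Clause 2: 1 literal(s)
Total = 4

4


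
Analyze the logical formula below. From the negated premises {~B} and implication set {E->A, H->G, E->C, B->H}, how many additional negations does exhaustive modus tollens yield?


Initial negated facts: {~B}
Apply modus tollens to closure:
  (no implication fires)
Final negated: {~B}
New negations: {(none)}
Count = 0

0


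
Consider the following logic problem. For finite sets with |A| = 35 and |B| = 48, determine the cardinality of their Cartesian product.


The Cartesian product A x B contains all ordered pairs (a, b).
|A x B| = |A| * |B| = 35 * 48 = 1680

1680


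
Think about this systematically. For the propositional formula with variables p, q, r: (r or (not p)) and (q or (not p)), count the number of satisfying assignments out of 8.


Evaluate all 8 assignments for p, q, r:
p=0, q=0, r=0: 1
p=0, q=0, r=1: 1
p=0, q=1, r=0: 1
p=0, q=1, r=1: 1
p=1, q=0, r=0: 0
p=1, q=0, r=1: 0
p=1, q=1, r=0: 0
p=1, q=1, r=1: 1
Satisfying count = 5

5


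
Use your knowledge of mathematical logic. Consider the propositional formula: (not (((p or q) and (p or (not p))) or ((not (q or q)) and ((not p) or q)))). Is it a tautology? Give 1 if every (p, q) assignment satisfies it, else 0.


Check all 4 assignments:
p=0, q=0: 0
p=0, q=1: 0
p=1, q=0: 0
p=1, q=1: 0
Satisfying count = 0/4.
Tautology iff count = 4: no.

0


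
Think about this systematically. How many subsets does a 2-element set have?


The power set of a set with n elements has 2^n elements.
|P(S)| = 2^2 = 4

4


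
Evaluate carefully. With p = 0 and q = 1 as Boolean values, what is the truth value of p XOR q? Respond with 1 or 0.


p = 0, q = 1
Operation: p XOR q
Evaluate: 0 XOR 1 = 1

1


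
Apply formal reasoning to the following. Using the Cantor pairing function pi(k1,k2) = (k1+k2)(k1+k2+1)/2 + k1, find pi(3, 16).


k1 + k2 = 19
(k1+k2)(k1+k2+1)/2 = 19 * 20 / 2 = 190
pi = 190 + 3 = 193

193


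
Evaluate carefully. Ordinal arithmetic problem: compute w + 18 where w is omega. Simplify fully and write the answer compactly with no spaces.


Compute w + 18.
Ordinal + is associative but NOT commutative; for finite n>0, n + w = w but w + n stays w+n.
w + 18 is already in normal form (a successor ordinal beyond w).
Result = w+18

w+18


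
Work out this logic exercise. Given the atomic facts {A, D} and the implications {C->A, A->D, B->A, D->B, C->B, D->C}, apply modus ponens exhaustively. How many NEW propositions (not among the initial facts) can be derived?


Initial facts: {A, D}
Apply modus ponens to closure:
  D and D->B  =>  B
  D and D->C  =>  C
Final known: {A, B, C, D}
New propositions: {B, C}
Count = 2

2


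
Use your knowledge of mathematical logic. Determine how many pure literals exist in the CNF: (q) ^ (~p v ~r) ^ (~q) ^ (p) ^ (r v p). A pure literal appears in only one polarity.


Check each variable for pure literal status:
p: mixed (not pure)
q: mixed (not pure)
r: mixed (not pure)
Pure literal count = 0

0


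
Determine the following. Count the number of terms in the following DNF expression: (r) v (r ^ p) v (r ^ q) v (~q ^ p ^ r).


A DNF formula is a disjunction of terms (conjunctions).
Terms are separated by v.
Counting the disjuncts: 4 terms.

4


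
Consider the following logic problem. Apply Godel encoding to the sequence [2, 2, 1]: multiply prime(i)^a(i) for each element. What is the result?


Encode each element as an exponent of the corresponding prime:
  2^2 = 4
  3^2 = 9
  5^1 = 5
Product = 4 * 9 * 5 = 180

180


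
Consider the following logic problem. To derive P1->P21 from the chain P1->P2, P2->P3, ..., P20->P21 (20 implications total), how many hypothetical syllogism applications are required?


With 20 implications in a chain connecting 21 propositions:
P1->P2, P2->P3, ..., P20->P21
Steps needed = (number of implications) - 1 = 20 - 1 = 19

19


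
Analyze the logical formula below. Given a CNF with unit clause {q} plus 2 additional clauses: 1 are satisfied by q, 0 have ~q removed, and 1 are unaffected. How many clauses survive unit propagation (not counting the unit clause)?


Satisfied (removed): 1
Shortened (remain): 0
Unchanged (remain): 1
Remaining = 0 + 1 = 1

1


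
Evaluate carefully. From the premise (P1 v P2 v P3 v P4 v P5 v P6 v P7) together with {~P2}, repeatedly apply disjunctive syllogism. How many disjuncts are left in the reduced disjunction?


Original disjuncts (7): P1, P2, P3, P4, P5, P6, P7
Negated (eliminate): ~P2
Remaining disjuncts: P1, P3, P4, P5, P6, P7
Count = 7 - 1 = 6

6


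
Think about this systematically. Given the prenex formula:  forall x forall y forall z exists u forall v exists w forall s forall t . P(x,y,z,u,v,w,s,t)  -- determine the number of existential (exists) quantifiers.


Quantifier prefix: forall x forall y forall z exists u forall v exists w forall s forall t
Mark each quantifier type:
  U U U E U E U U
Universal count = 6, Existential count = 2
Asked for existential (exists) quantifiers: 2

2


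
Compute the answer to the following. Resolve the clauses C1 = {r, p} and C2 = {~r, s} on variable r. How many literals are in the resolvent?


Remove r from C1 and ~r from C2.
C1 remainder: {p}
C2 remainder: {s}
Union (resolvent): {p, s}
Resolvent has 2 literal(s).

2


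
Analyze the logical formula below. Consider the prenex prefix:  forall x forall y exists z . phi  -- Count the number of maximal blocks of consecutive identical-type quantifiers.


Quantifier-type sequence: A A E  (A=forall, E=exists)
Group into maximal same-type runs:
  Ax2 | Ex1
Number of blocks = 2

2


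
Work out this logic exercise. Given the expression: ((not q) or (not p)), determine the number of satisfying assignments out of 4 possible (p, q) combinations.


Check all 4 assignments:
p=0, q=0: 1
p=0, q=1: 1
p=1, q=0: 1
p=1, q=1: 0
Count of True = 3

3


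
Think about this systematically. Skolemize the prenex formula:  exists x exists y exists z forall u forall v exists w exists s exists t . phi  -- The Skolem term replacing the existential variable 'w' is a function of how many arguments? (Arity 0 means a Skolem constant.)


Quantifier prefix: exists x exists y exists z forall u forall v exists w exists s exists t
'w' is existentially quantified at position 6.
Universal variables preceding it: u, v
Skolem function arity = 2

2


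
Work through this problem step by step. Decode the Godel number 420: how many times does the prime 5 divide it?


Factorize 420 by dividing by 5 repeatedly.
Division steps: 5 divides 420 exactly 1 time(s).
Exponent of 5 = 1

1


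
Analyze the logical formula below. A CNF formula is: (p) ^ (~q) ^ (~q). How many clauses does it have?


A CNF formula is a conjunction of clauses.
Clauses are separated by ^.
Counting the conjuncts: 3 clauses.

3


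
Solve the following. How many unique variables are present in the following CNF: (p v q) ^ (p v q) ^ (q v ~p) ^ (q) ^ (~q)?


Identify each variable that appears in the formula.
Variables found: p, q
Count = 2

2


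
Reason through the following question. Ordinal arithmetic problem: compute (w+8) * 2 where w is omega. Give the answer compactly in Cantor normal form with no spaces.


Compute (w+8) * 2.
Ordinal * is associative and left-distributive over +, but NOT commutative; for finite n>1, n*w = w but w*n stays w*n.
(w+8) * 2 = (w+8) repeated 2 times. Each intermediate +8 is absorbed by the following w; only the last survives: w*2+8.
Result = w*2+8

w*2+8


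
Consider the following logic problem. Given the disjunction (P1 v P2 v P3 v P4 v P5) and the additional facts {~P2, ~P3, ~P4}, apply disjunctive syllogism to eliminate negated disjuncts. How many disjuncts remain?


Original disjuncts (5): P1, P2, P3, P4, P5
Negated (eliminate): ~P2, ~P3, ~P4
Remaining disjuncts: P1, P5
Count = 5 - 3 = 2

2


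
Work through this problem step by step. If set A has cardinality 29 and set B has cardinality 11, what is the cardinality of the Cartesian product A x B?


The Cartesian product A x B contains all ordered pairs (a, b).
|A x B| = |A| * |B| = 29 * 11 = 319

319


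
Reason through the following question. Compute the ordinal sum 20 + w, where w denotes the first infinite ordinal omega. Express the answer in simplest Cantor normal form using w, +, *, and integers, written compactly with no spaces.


Compute 20 + w.
Ordinal + is associative but NOT commutative; for finite n>0, n + w = w but w + n stays w+n.
Any finite left addend is absorbed by w on the right: 20 + w = w.
Result = w

w


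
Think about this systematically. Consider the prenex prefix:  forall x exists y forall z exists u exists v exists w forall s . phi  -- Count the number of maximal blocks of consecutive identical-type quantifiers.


Quantifier-type sequence: A E A E E E A  (A=forall, E=exists)
Group into maximal same-type runs:
  Ax1 | Ex1 | Ax1 | Ex3 | Ax1
Number of blocks = 5

5


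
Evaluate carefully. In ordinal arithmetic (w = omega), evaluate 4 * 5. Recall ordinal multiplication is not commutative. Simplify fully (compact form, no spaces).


Compute 4 * 5.
Ordinal * is associative and left-distributive over +, but NOT commutative; for finite n>1, n*w = w but w*n stays w*n.
Both finite; ordinal * agrees with natural *: 4 * 5 = 20.
Result = 20

20


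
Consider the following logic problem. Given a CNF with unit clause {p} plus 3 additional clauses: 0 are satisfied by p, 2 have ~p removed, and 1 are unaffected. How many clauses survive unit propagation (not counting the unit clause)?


Satisfied (removed): 0
Shortened (remain): 2
Unchanged (remain): 1
Remaining = 2 + 1 = 3

3


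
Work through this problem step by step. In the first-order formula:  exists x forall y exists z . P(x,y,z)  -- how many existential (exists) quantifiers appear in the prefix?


Quantifier prefix: exists x forall y exists z
Mark each quantifier type:
  E U E
Universal count = 1, Existential count = 2
Asked for existential (exists) quantifiers: 2

2


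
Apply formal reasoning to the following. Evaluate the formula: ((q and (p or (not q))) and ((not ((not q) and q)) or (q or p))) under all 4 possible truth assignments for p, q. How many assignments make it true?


Check all 4 assignments:
p=0, q=0: 0
p=0, q=1: 0
p=1, q=0: 0
p=1, q=1: 1
Count of True = 1

1


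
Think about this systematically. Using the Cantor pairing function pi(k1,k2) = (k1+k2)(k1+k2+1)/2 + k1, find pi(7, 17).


k1 + k2 = 24
(k1+k2)(k1+k2+1)/2 = 24 * 25 / 2 = 300
pi = 300 + 7 = 307

307


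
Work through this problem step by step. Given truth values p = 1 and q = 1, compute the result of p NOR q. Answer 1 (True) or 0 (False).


p = 1, q = 1
Operation: p NOR q
Evaluate: 1 NOR 1 = 0

0


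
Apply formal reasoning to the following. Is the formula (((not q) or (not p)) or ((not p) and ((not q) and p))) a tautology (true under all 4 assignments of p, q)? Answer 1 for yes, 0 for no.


Check all 4 assignments:
p=0, q=0: 1
p=0, q=1: 1
p=1, q=0: 1
p=1, q=1: 0
Satisfying count = 3/4.
Tautology iff count = 4: no.

0


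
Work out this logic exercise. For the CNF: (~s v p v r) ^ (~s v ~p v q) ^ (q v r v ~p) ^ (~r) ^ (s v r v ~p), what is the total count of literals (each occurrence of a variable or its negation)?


Counting literals in each clause:
Clause 1: 3 literal(s)
Clause 2: 3 literal(s)
Clause 3: 3 literal(s)
Clause 4: 1 literal(s)
Clause 5: 3 literal(s)
Total = 13

13


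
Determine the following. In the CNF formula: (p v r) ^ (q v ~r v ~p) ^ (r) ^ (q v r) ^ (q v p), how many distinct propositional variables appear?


Identify each variable that appears in the formula.
Variables found: p, q, r
Count = 3

3


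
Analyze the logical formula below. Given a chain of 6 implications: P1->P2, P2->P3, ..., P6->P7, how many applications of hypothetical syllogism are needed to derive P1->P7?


With 6 implications in a chain connecting 7 propositions:
P1->P2, P2->P3, ..., P6->P7
Steps needed = (number of implications) - 1 = 6 - 1 = 5

5


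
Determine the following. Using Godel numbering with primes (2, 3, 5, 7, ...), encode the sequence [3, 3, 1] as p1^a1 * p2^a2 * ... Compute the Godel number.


Encode each element as an exponent of the corresponding prime:
  2^3 = 8
  3^3 = 27
  5^1 = 5
Product = 8 * 27 * 5 = 1080

1080


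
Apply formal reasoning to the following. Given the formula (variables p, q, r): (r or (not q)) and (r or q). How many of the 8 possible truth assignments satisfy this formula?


Evaluate all 8 assignments for p, q, r:
p=0, q=0, r=0: 0
p=0, q=0, r=1: 1
p=0, q=1, r=0: 0
p=0, q=1, r=1: 1
p=1, q=0, r=0: 0
p=1, q=0, r=1: 1
p=1, q=1, r=0: 0
p=1, q=1, r=1: 1
Satisfying count = 4

4


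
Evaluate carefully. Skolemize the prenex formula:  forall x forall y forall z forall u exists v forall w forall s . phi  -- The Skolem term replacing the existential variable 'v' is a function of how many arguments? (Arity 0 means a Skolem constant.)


Quantifier prefix: forall x forall y forall z forall u exists v forall w forall s
'v' is existentially quantified at position 5.
Universal variables preceding it: x, y, z, u
Skolem function arity = 4

4


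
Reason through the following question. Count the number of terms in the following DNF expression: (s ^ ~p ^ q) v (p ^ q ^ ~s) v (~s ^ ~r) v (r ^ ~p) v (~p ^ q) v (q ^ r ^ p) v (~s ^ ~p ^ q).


A DNF formula is a disjunction of terms (conjunctions).
Terms are separated by v.
Counting the disjuncts: 7 terms.

7


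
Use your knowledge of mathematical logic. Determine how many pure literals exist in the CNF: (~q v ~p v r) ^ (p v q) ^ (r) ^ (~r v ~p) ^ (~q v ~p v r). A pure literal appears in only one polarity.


Check each variable for pure literal status:
p: mixed (not pure)
q: mixed (not pure)
r: mixed (not pure)
Pure literal count = 0

0


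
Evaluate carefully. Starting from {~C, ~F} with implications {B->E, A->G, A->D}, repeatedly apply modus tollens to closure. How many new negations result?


Initial negated facts: {~C, ~F}
Apply modus tollens to closure:
  (no implication fires)
Final negated: {~C, ~F}
New negations: {(none)}
Count = 0

0


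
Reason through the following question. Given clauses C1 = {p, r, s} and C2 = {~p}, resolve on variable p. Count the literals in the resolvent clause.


Remove p from C1 and ~p from C2.
C1 remainder: {r, s}
C2 remainder: {}
Union (resolvent): {r, s}
Resolvent has 2 literal(s).

2


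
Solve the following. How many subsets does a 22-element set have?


The power set of a set with n elements has 2^n elements.
|P(S)| = 2^22 = 4194304

4194304


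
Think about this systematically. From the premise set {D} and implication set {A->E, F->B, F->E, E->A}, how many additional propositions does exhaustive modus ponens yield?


Initial facts: {D}
Apply modus ponens to closure:
  (no implication fires)
Final known: {D}
New propositions: {(none)}
Count = 0

0


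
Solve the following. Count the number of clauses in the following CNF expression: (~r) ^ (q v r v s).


A CNF formula is a conjunction of clauses.
Clauses are separated by ^.
Counting the conjuncts: 2 clauses.

2


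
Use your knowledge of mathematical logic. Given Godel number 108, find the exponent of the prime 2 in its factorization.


Factorize 108 by dividing by 2 repeatedly.
Division steps: 2 divides 108 exactly 2 time(s).
Exponent of 2 = 2

2


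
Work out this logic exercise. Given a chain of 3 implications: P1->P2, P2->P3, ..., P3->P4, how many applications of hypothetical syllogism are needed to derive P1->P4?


With 3 implications in a chain connecting 4 propositions:
P1->P2, P2->P3, ..., P3->P4
Steps needed = (number of implications) - 1 = 3 - 1 = 2

2


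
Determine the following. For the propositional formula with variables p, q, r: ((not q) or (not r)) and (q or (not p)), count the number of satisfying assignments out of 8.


Evaluate all 8 assignments for p, q, r:
p=0, q=0, r=0: 1
p=0, q=0, r=1: 1
p=0, q=1, r=0: 1
p=0, q=1, r=1: 0
p=1, q=0, r=0: 0
p=1, q=0, r=1: 0
p=1, q=1, r=0: 1
p=1, q=1, r=1: 0
Satisfying count = 4

4


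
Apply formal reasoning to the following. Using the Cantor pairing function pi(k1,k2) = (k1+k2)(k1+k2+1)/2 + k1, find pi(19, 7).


k1 + k2 = 26
(k1+k2)(k1+k2+1)/2 = 26 * 27 / 2 = 351
pi = 351 + 19 = 370

370


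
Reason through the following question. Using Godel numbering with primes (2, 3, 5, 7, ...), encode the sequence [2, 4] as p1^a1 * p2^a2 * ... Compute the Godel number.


Encode each element as an exponent of the corresponding prime:
  2^2 = 4
  3^4 = 81
Product = 4 * 81 = 324

324


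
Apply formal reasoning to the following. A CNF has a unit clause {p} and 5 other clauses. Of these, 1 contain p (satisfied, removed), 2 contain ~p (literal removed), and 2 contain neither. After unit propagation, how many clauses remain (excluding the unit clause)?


Satisfied (removed): 1
Shortened (remain): 2
Unchanged (remain): 2
Remaining = 2 + 2 = 4

4


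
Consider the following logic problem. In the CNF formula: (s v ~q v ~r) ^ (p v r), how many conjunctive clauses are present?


A CNF formula is a conjunction of clauses.
Clauses are separated by ^.
Counting the conjuncts: 2 clauses.

2


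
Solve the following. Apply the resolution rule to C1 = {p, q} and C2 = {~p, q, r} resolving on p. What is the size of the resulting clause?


Remove p from C1 and ~p from C2.
C1 remainder: {q}
C2 remainder: {q, r}
Union (resolvent): {q, r}
Resolvent has 2 literal(s).

2


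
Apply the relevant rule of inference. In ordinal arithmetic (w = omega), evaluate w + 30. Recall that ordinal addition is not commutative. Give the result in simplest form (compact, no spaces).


Compute w + 30.
Ordinal + is associative but NOT commutative; for finite n>0, n + w = w but w + n stays w+n.
w + 30 is already in normal form (a successor ordinal beyond w).
Result = w+30

w+30


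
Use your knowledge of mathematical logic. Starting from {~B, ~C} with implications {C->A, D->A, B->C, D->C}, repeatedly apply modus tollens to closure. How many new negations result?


Initial negated facts: {~B, ~C}
Apply modus tollens to closure:
  ~C and D->C  =>  ~D
Final negated: {~B, ~C, ~D}
New negations: {~D}
Count = 1

1


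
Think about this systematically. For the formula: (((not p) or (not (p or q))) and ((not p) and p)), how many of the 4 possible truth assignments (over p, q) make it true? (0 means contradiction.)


Check all 4 assignments:
p=0, q=0: 0
p=0, q=1: 0
p=1, q=0: 0
p=1, q=1: 0
Count of True = 0

0


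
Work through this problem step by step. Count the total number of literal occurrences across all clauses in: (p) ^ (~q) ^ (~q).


Counting literals in each clause:
Clause 1: 1 literal(s)
Clause 2: 1 literal(s)
Clause 3: 1 literal(s)
Total = 3

3


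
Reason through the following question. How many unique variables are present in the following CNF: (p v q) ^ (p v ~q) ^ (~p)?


Identify each variable that appears in the formula.
Variables found: p, q
Count = 2

2


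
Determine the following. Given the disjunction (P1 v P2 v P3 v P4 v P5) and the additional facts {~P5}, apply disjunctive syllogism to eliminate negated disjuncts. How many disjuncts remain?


Original disjuncts (5): P1, P2, P3, P4, P5
Negated (eliminate): ~P5
Remaining disjuncts: P1, P2, P3, P4
Count = 5 - 1 = 4

4


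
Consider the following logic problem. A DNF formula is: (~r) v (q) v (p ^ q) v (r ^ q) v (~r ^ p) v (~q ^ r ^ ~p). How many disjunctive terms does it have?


A DNF formula is a disjunction of terms (conjunctions).
Terms are separated by v.
Counting the disjuncts: 6 terms.

6


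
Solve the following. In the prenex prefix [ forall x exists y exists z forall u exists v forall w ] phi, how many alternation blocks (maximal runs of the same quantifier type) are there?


Quantifier-type sequence: A E E A E A  (A=forall, E=exists)
Group into maximal same-type runs:
  Ax1 | Ex2 | Ax1 | Ex1 | Ax1
Number of blocks = 5

5


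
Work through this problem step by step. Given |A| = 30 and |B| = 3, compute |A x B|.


The Cartesian product A x B contains all ordered pairs (a, b).
|A x B| = |A| * |B| = 30 * 3 = 90

90


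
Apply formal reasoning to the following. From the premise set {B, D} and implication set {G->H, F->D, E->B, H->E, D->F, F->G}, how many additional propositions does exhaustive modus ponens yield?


Initial facts: {B, D}
Apply modus ponens to closure:
  D and D->F  =>  F
  F and F->G  =>  G
  G and G->H  =>  H
  H and H->E  =>  E
Final known: {B, D, E, F, G, H}
New propositions: {E, F, G, H}
Count = 4

4


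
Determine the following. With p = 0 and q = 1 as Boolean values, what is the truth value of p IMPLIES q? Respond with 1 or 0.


p = 0, q = 1
Operation: p IMPLIES q
Evaluate: 0 IMPLIES 1 = 1

1


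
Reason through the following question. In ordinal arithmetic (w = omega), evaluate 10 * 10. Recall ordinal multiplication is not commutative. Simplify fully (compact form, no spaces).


Compute 10 * 10.
Ordinal * is associative and left-distributive over +, but NOT commutative; for finite n>1, n*w = w but w*n stays w*n.
Both finite; ordinal * agrees with natural *: 10 * 10 = 100.
Result = 100

100


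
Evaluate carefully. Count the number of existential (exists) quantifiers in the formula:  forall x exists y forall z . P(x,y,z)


Quantifier prefix: forall x exists y forall z
Mark each quantifier type:
  U E U
Universal count = 2, Existential count = 1
Asked for existential (exists) quantifiers: 1

1


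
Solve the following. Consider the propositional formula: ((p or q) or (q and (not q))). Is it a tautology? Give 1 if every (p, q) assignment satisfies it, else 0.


Check all 4 assignments:
p=0, q=0: 0
p=0, q=1: 1
p=1, q=0: 1
p=1, q=1: 1
Satisfying count = 3/4.
Tautology iff count = 4: no.

0


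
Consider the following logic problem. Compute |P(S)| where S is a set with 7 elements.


The power set of a set with n elements has 2^n elements.
|P(S)| = 2^7 = 128

128


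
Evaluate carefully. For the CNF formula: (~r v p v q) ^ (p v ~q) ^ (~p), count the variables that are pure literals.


Check each variable for pure literal status:
p: mixed (not pure)
q: mixed (not pure)
r: pure negative
Pure literal count = 1

1


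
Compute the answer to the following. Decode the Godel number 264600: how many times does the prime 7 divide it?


Factorize 264600 by dividing by 7 repeatedly.
Division steps: 7 divides 264600 exactly 2 time(s).
Exponent of 7 = 2

2


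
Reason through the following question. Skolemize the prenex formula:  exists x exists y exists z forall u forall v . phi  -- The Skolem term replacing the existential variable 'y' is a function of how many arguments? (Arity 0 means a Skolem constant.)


Quantifier prefix: exists x exists y exists z forall u forall v
'y' is existentially quantified at position 2.
No universal quantifiers precede it.
Skolem function arity = 0 (a Skolem constant)

0


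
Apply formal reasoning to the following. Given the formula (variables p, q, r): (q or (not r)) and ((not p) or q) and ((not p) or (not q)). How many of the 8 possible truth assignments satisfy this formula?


Evaluate all 8 assignments for p, q, r:
p=0, q=0, r=0: 1
p=0, q=0, r=1: 0
p=0, q=1, r=0: 1
p=0, q=1, r=1: 1
p=1, q=0, r=0: 0
p=1, q=0, r=1: 0
p=1, q=1, r=0: 0
p=1, q=1, r=1: 0
Satisfying count = 3

3


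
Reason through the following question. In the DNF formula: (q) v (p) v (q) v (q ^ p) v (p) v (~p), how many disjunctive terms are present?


A DNF formula is a disjunction of terms (conjunctions).
Terms are separated by v.
Counting the disjuncts: 6 terms.

6


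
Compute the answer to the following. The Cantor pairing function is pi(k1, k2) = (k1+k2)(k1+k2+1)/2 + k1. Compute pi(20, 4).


k1 + k2 = 24
(k1+k2)(k1+k2+1)/2 = 24 * 25 / 2 = 300
pi = 300 + 20 = 320

320


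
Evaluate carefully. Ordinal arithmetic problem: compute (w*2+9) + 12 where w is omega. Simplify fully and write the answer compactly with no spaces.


Compute (w*2+9) + 12.
Ordinal + is associative but NOT commutative; for finite n>0, n + w = w but w + n stays w+n.
By associativity: (w*2+9) + 12 = w*2 + (9+12) = w*2+21.
Result = w*2+21

w*2+21


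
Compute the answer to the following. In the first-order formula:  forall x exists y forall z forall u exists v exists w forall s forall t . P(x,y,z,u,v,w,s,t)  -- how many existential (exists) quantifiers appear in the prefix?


Quantifier prefix: forall x exists y forall z forall u exists v exists w forall s forall t
Mark each quantifier type:
  U E U U E E U U
Universal count = 5, Existential count = 3
Asked for existential (exists) quantifiers: 3

3


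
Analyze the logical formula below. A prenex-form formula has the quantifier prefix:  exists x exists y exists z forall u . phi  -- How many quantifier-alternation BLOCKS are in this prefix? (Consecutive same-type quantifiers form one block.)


Quantifier-type sequence: E E E A  (A=forall, E=exists)
Group into maximal same-type runs:
  Ex3 | Ax1
Number of blocks = 2

2


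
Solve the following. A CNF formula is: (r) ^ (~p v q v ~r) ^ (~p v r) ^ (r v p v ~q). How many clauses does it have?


A CNF formula is a conjunction of clauses.
Clauses are separated by ^.
Counting the conjuncts: 4 clauses.

4


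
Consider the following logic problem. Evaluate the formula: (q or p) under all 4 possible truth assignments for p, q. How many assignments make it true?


Check all 4 assignments:
p=0, q=0: 0
p=0, q=1: 1
p=1, q=0: 1
p=1, q=1: 1
Count of True = 3

3


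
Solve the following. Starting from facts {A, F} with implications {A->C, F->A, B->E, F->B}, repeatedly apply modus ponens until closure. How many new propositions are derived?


Initial facts: {A, F}
Apply modus ponens to closure:
  A and A->C  =>  C
  F and F->B  =>  B
  B and B->E  =>  E
Final known: {A, B, C, E, F}
New propositions: {B, C, E}
Count = 3

3


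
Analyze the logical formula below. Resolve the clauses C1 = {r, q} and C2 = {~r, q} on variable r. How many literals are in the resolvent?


Remove r from C1 and ~r from C2.
C1 remainder: {q}
C2 remainder: {q}
Union (resolvent): {q}
Resolvent has 1 literal(s).

1


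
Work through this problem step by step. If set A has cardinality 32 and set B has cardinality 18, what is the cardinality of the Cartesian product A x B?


The Cartesian product A x B contains all ordered pairs (a, b).
|A x B| = |A| * |B| = 32 * 18 = 576

576


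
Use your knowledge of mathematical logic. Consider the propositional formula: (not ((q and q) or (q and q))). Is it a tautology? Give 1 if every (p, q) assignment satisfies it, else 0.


Check all 4 assignments:
p=0, q=0: 1
p=0, q=1: 0
p=1, q=0: 1
p=1, q=1: 0
Satisfying count = 2/4.
Tautology iff count = 4: no.

0


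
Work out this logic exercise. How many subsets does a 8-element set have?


The power set of a set with n elements has 2^n elements.
|P(S)| = 2^8 = 256

256


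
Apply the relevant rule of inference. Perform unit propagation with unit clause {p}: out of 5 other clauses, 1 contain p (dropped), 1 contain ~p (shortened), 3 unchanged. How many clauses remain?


Satisfied (removed): 1
Shortened (remain): 1
Unchanged (remain): 3
Remaining = 1 + 3 = 4

4


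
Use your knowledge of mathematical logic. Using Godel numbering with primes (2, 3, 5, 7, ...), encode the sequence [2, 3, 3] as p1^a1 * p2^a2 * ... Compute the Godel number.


Encode each element as an exponent of the corresponding prime:
  2^2 = 4
  3^3 = 27
  5^3 = 125
Product = 4 * 27 * 125 = 13500

13500


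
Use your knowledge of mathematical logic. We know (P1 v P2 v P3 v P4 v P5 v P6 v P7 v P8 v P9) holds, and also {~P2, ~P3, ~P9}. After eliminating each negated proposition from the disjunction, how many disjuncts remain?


Original disjuncts (9): P1, P2, P3, P4, P5, P6, P7, P8, P9
Negated (eliminate): ~P2, ~P3, ~P9
Remaining disjuncts: P1, P4, P5, P6, P7, P8
Count = 9 - 3 = 6

6


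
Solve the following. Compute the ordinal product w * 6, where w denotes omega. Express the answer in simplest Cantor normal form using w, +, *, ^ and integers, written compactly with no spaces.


Compute w * 6.
Ordinal * is associative and left-distributive over +, but NOT commutative; for finite n>1, n*w = w but w*n stays w*n.
w * 6 means 6 copies of w concatenated: w*6.
Result = w*6

w*6


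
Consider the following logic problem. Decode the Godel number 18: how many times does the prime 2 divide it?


Factorize 18 by dividing by 2 repeatedly.
Division steps: 2 divides 18 exactly 1 time(s).
Exponent of 2 = 1

1


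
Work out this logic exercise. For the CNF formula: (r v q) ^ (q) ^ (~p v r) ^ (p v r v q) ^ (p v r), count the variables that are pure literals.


Check each variable for pure literal status:
p: mixed (not pure)
q: pure positive
r: pure positive
Pure literal count = 2

2


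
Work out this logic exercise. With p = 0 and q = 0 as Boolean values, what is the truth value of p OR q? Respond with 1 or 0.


p = 0, q = 0
Operation: p OR q
Evaluate: 0 OR 0 = 0

0


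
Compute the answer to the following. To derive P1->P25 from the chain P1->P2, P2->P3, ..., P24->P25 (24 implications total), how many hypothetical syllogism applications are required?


With 24 implications in a chain connecting 25 propositions:
P1->P2, P2->P3, ..., P24->P25
Steps needed = (number of implications) - 1 = 24 - 1 = 23

23


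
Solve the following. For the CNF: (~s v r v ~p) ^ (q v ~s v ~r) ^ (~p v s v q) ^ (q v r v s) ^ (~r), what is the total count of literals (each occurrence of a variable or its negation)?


Counting literals in each clause:
Clause 1: 3 literal(s)
Clause 2: 3 literal(s)
Clause 3: 3 literal(s)
Clause 4: 3 literal(s)
Clause 5: 1 literal(s)
Total = 13

13


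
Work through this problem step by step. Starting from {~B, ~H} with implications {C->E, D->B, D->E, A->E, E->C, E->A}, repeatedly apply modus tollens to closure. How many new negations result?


Initial negated facts: {~B, ~H}
Apply modus tollens to closure:
  ~B and D->B  =>  ~D
Final negated: {~B, ~D, ~H}
New negations: {~D}
Count = 1

1


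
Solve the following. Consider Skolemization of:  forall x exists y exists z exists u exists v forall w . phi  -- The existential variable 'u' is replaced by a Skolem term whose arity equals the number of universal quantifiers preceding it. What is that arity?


Quantifier prefix: forall x exists y exists z exists u exists v forall w
'u' is existentially quantified at position 4.
Universal variables preceding it: x
Skolem function arity = 1

1


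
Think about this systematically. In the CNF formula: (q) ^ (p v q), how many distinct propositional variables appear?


Identify each variable that appears in the formula.
Variables found: p, q
Count = 2

2


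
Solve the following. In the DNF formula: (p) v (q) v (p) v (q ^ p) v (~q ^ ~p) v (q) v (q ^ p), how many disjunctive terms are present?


A DNF formula is a disjunction of terms (conjunctions).
Terms are separated by v.
Counting the disjuncts: 7 terms.

7


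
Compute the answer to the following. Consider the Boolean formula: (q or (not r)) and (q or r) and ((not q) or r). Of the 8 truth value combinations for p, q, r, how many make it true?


Evaluate all 8 assignments for p, q, r:
p=0, q=0, r=0: 0
p=0, q=0, r=1: 0
p=0, q=1, r=0: 0
p=0, q=1, r=1: 1
p=1, q=0, r=0: 0
p=1, q=0, r=1: 0
p=1, q=1, r=0: 0
p=1, q=1, r=1: 1
Satisfying count = 2

2


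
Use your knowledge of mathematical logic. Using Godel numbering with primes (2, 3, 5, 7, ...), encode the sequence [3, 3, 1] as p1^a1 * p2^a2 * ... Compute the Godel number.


Encode each element as an exponent of the corresponding prime:
  2^3 = 8
  3^3 = 27
  5^1 = 5
Product = 8 * 27 * 5 = 1080

1080
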